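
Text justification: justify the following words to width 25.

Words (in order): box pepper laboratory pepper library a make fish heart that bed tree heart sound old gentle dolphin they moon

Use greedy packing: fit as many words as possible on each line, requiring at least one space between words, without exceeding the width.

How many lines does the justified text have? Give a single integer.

Answer: 5

Derivation:
Line 1: ['box', 'pepper', 'laboratory'] (min_width=21, slack=4)
Line 2: ['pepper', 'library', 'a', 'make'] (min_width=21, slack=4)
Line 3: ['fish', 'heart', 'that', 'bed', 'tree'] (min_width=24, slack=1)
Line 4: ['heart', 'sound', 'old', 'gentle'] (min_width=22, slack=3)
Line 5: ['dolphin', 'they', 'moon'] (min_width=17, slack=8)
Total lines: 5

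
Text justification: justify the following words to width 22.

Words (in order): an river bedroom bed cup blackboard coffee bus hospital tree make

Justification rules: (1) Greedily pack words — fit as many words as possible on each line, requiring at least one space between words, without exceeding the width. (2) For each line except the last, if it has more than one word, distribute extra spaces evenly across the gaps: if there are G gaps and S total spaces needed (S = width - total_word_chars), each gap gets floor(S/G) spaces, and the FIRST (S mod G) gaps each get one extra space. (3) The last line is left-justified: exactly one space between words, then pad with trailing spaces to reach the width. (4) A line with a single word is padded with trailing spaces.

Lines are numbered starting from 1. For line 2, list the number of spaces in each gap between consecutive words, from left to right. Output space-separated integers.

Line 1: ['an', 'river', 'bedroom', 'bed'] (min_width=20, slack=2)
Line 2: ['cup', 'blackboard', 'coffee'] (min_width=21, slack=1)
Line 3: ['bus', 'hospital', 'tree', 'make'] (min_width=22, slack=0)

Answer: 2 1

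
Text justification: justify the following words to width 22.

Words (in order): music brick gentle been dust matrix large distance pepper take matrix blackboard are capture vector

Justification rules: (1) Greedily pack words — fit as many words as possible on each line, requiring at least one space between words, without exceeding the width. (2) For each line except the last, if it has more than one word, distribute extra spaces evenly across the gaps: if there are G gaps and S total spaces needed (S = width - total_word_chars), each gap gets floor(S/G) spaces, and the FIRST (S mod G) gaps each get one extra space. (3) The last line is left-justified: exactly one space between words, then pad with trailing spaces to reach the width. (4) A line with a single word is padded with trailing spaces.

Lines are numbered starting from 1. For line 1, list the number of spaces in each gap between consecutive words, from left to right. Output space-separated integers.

Line 1: ['music', 'brick', 'gentle'] (min_width=18, slack=4)
Line 2: ['been', 'dust', 'matrix', 'large'] (min_width=22, slack=0)
Line 3: ['distance', 'pepper', 'take'] (min_width=20, slack=2)
Line 4: ['matrix', 'blackboard', 'are'] (min_width=21, slack=1)
Line 5: ['capture', 'vector'] (min_width=14, slack=8)

Answer: 3 3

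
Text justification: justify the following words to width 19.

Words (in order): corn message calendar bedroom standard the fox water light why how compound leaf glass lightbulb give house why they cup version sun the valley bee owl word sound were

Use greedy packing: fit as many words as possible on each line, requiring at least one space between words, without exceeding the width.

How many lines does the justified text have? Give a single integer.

Line 1: ['corn', 'message'] (min_width=12, slack=7)
Line 2: ['calendar', 'bedroom'] (min_width=16, slack=3)
Line 3: ['standard', 'the', 'fox'] (min_width=16, slack=3)
Line 4: ['water', 'light', 'why', 'how'] (min_width=19, slack=0)
Line 5: ['compound', 'leaf', 'glass'] (min_width=19, slack=0)
Line 6: ['lightbulb', 'give'] (min_width=14, slack=5)
Line 7: ['house', 'why', 'they', 'cup'] (min_width=18, slack=1)
Line 8: ['version', 'sun', 'the'] (min_width=15, slack=4)
Line 9: ['valley', 'bee', 'owl', 'word'] (min_width=19, slack=0)
Line 10: ['sound', 'were'] (min_width=10, slack=9)
Total lines: 10

Answer: 10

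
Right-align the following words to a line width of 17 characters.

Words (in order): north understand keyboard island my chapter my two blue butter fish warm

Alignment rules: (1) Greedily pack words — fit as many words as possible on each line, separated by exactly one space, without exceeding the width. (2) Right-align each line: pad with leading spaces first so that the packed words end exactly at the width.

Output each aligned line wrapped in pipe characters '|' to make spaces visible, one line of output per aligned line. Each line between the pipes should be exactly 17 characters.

Line 1: ['north', 'understand'] (min_width=16, slack=1)
Line 2: ['keyboard', 'island'] (min_width=15, slack=2)
Line 3: ['my', 'chapter', 'my', 'two'] (min_width=17, slack=0)
Line 4: ['blue', 'butter', 'fish'] (min_width=16, slack=1)
Line 5: ['warm'] (min_width=4, slack=13)

Answer: | north understand|
|  keyboard island|
|my chapter my two|
| blue butter fish|
|             warm|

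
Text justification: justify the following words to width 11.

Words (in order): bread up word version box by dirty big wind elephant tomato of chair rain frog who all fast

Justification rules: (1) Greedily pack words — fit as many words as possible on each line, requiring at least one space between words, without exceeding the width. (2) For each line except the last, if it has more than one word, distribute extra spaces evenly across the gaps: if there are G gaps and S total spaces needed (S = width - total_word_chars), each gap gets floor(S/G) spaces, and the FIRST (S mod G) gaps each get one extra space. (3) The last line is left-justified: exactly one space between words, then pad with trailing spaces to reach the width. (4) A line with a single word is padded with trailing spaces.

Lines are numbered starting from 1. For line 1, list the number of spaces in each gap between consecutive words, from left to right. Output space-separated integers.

Answer: 4

Derivation:
Line 1: ['bread', 'up'] (min_width=8, slack=3)
Line 2: ['word'] (min_width=4, slack=7)
Line 3: ['version', 'box'] (min_width=11, slack=0)
Line 4: ['by', 'dirty'] (min_width=8, slack=3)
Line 5: ['big', 'wind'] (min_width=8, slack=3)
Line 6: ['elephant'] (min_width=8, slack=3)
Line 7: ['tomato', 'of'] (min_width=9, slack=2)
Line 8: ['chair', 'rain'] (min_width=10, slack=1)
Line 9: ['frog', 'who'] (min_width=8, slack=3)
Line 10: ['all', 'fast'] (min_width=8, slack=3)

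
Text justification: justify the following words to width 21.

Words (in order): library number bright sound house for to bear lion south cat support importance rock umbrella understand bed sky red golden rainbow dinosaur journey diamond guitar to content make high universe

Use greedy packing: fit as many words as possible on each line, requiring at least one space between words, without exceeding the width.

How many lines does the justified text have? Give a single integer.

Answer: 11

Derivation:
Line 1: ['library', 'number', 'bright'] (min_width=21, slack=0)
Line 2: ['sound', 'house', 'for', 'to'] (min_width=18, slack=3)
Line 3: ['bear', 'lion', 'south', 'cat'] (min_width=19, slack=2)
Line 4: ['support', 'importance'] (min_width=18, slack=3)
Line 5: ['rock', 'umbrella'] (min_width=13, slack=8)
Line 6: ['understand', 'bed', 'sky'] (min_width=18, slack=3)
Line 7: ['red', 'golden', 'rainbow'] (min_width=18, slack=3)
Line 8: ['dinosaur', 'journey'] (min_width=16, slack=5)
Line 9: ['diamond', 'guitar', 'to'] (min_width=17, slack=4)
Line 10: ['content', 'make', 'high'] (min_width=17, slack=4)
Line 11: ['universe'] (min_width=8, slack=13)
Total lines: 11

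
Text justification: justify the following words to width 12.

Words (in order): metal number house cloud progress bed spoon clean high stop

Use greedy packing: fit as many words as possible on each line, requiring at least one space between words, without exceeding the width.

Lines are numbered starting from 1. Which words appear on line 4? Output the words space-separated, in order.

Answer: spoon clean

Derivation:
Line 1: ['metal', 'number'] (min_width=12, slack=0)
Line 2: ['house', 'cloud'] (min_width=11, slack=1)
Line 3: ['progress', 'bed'] (min_width=12, slack=0)
Line 4: ['spoon', 'clean'] (min_width=11, slack=1)
Line 5: ['high', 'stop'] (min_width=9, slack=3)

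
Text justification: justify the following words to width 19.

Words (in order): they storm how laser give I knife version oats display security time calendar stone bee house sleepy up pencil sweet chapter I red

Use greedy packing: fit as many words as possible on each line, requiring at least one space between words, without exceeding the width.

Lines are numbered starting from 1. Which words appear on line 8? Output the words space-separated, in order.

Answer: chapter I red

Derivation:
Line 1: ['they', 'storm', 'how'] (min_width=14, slack=5)
Line 2: ['laser', 'give', 'I', 'knife'] (min_width=18, slack=1)
Line 3: ['version', 'oats'] (min_width=12, slack=7)
Line 4: ['display', 'security'] (min_width=16, slack=3)
Line 5: ['time', 'calendar', 'stone'] (min_width=19, slack=0)
Line 6: ['bee', 'house', 'sleepy', 'up'] (min_width=19, slack=0)
Line 7: ['pencil', 'sweet'] (min_width=12, slack=7)
Line 8: ['chapter', 'I', 'red'] (min_width=13, slack=6)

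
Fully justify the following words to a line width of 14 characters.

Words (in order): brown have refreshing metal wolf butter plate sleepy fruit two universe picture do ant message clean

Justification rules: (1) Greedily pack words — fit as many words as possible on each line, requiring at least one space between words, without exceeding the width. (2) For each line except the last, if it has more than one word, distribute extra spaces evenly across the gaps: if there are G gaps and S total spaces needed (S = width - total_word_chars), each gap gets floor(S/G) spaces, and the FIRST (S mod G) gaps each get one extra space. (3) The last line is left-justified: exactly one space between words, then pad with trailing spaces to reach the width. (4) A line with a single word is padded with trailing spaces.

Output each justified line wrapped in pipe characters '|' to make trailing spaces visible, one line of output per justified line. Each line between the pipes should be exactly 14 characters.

Answer: |brown     have|
|refreshing    |
|metal     wolf|
|butter   plate|
|sleepy   fruit|
|two   universe|
|picture do ant|
|message clean |

Derivation:
Line 1: ['brown', 'have'] (min_width=10, slack=4)
Line 2: ['refreshing'] (min_width=10, slack=4)
Line 3: ['metal', 'wolf'] (min_width=10, slack=4)
Line 4: ['butter', 'plate'] (min_width=12, slack=2)
Line 5: ['sleepy', 'fruit'] (min_width=12, slack=2)
Line 6: ['two', 'universe'] (min_width=12, slack=2)
Line 7: ['picture', 'do', 'ant'] (min_width=14, slack=0)
Line 8: ['message', 'clean'] (min_width=13, slack=1)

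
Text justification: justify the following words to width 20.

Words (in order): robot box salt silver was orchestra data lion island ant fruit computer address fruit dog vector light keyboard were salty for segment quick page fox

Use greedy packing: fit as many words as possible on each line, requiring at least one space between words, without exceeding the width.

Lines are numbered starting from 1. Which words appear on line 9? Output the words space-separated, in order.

Answer: page fox

Derivation:
Line 1: ['robot', 'box', 'salt'] (min_width=14, slack=6)
Line 2: ['silver', 'was', 'orchestra'] (min_width=20, slack=0)
Line 3: ['data', 'lion', 'island', 'ant'] (min_width=20, slack=0)
Line 4: ['fruit', 'computer'] (min_width=14, slack=6)
Line 5: ['address', 'fruit', 'dog'] (min_width=17, slack=3)
Line 6: ['vector', 'light'] (min_width=12, slack=8)
Line 7: ['keyboard', 'were', 'salty'] (min_width=19, slack=1)
Line 8: ['for', 'segment', 'quick'] (min_width=17, slack=3)
Line 9: ['page', 'fox'] (min_width=8, slack=12)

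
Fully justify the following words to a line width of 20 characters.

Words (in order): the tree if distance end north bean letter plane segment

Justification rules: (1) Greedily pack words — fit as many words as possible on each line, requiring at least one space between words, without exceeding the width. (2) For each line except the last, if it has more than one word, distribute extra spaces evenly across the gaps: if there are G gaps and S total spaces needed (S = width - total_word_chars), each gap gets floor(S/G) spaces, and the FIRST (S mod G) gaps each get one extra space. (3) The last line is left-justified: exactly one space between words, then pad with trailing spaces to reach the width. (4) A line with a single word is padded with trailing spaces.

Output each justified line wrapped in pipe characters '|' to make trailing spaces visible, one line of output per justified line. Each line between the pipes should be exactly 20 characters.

Answer: |the tree if distance|
|end    north    bean|
|letter plane segment|

Derivation:
Line 1: ['the', 'tree', 'if', 'distance'] (min_width=20, slack=0)
Line 2: ['end', 'north', 'bean'] (min_width=14, slack=6)
Line 3: ['letter', 'plane', 'segment'] (min_width=20, slack=0)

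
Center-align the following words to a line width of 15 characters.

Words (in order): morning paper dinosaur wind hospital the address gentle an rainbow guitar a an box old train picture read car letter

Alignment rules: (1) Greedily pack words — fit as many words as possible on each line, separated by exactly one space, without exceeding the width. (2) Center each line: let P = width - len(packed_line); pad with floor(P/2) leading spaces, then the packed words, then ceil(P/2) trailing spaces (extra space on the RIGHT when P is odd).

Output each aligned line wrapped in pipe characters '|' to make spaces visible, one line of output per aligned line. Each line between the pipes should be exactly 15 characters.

Answer: | morning paper |
| dinosaur wind |
| hospital the  |
|address gentle |
|  an rainbow   |
|guitar a an box|
|   old train   |
| picture read  |
|  car letter   |

Derivation:
Line 1: ['morning', 'paper'] (min_width=13, slack=2)
Line 2: ['dinosaur', 'wind'] (min_width=13, slack=2)
Line 3: ['hospital', 'the'] (min_width=12, slack=3)
Line 4: ['address', 'gentle'] (min_width=14, slack=1)
Line 5: ['an', 'rainbow'] (min_width=10, slack=5)
Line 6: ['guitar', 'a', 'an', 'box'] (min_width=15, slack=0)
Line 7: ['old', 'train'] (min_width=9, slack=6)
Line 8: ['picture', 'read'] (min_width=12, slack=3)
Line 9: ['car', 'letter'] (min_width=10, slack=5)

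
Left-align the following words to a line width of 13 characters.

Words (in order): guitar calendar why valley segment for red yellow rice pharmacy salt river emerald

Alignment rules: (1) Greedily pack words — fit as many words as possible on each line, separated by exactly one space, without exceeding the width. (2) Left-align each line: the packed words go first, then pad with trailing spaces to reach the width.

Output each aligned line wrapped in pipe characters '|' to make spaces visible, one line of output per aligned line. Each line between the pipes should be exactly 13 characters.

Line 1: ['guitar'] (min_width=6, slack=7)
Line 2: ['calendar', 'why'] (min_width=12, slack=1)
Line 3: ['valley'] (min_width=6, slack=7)
Line 4: ['segment', 'for'] (min_width=11, slack=2)
Line 5: ['red', 'yellow'] (min_width=10, slack=3)
Line 6: ['rice', 'pharmacy'] (min_width=13, slack=0)
Line 7: ['salt', 'river'] (min_width=10, slack=3)
Line 8: ['emerald'] (min_width=7, slack=6)

Answer: |guitar       |
|calendar why |
|valley       |
|segment for  |
|red yellow   |
|rice pharmacy|
|salt river   |
|emerald      |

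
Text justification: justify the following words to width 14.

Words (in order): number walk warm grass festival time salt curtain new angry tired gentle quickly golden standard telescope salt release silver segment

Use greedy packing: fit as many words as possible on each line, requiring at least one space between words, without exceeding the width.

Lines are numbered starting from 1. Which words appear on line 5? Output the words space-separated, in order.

Line 1: ['number', 'walk'] (min_width=11, slack=3)
Line 2: ['warm', 'grass'] (min_width=10, slack=4)
Line 3: ['festival', 'time'] (min_width=13, slack=1)
Line 4: ['salt', 'curtain'] (min_width=12, slack=2)
Line 5: ['new', 'angry'] (min_width=9, slack=5)
Line 6: ['tired', 'gentle'] (min_width=12, slack=2)
Line 7: ['quickly', 'golden'] (min_width=14, slack=0)
Line 8: ['standard'] (min_width=8, slack=6)
Line 9: ['telescope', 'salt'] (min_width=14, slack=0)
Line 10: ['release', 'silver'] (min_width=14, slack=0)
Line 11: ['segment'] (min_width=7, slack=7)

Answer: new angry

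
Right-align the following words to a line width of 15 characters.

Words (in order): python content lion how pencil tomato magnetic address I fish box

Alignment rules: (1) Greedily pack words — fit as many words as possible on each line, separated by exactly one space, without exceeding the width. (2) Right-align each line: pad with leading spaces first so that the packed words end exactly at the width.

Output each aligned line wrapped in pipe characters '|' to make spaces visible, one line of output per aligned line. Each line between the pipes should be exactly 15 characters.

Line 1: ['python', 'content'] (min_width=14, slack=1)
Line 2: ['lion', 'how', 'pencil'] (min_width=15, slack=0)
Line 3: ['tomato', 'magnetic'] (min_width=15, slack=0)
Line 4: ['address', 'I', 'fish'] (min_width=14, slack=1)
Line 5: ['box'] (min_width=3, slack=12)

Answer: | python content|
|lion how pencil|
|tomato magnetic|
| address I fish|
|            box|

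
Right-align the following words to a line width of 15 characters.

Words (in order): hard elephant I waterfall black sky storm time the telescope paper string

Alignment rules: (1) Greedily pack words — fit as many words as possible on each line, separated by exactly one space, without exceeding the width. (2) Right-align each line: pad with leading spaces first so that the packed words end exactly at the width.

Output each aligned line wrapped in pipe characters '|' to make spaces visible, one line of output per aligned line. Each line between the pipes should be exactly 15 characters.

Answer: |hard elephant I|
|waterfall black|
| sky storm time|
|  the telescope|
|   paper string|

Derivation:
Line 1: ['hard', 'elephant', 'I'] (min_width=15, slack=0)
Line 2: ['waterfall', 'black'] (min_width=15, slack=0)
Line 3: ['sky', 'storm', 'time'] (min_width=14, slack=1)
Line 4: ['the', 'telescope'] (min_width=13, slack=2)
Line 5: ['paper', 'string'] (min_width=12, slack=3)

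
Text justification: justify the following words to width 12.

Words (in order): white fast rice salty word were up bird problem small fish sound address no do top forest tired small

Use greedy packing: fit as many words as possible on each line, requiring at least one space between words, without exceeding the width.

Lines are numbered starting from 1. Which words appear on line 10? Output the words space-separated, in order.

Answer: small

Derivation:
Line 1: ['white', 'fast'] (min_width=10, slack=2)
Line 2: ['rice', 'salty'] (min_width=10, slack=2)
Line 3: ['word', 'were', 'up'] (min_width=12, slack=0)
Line 4: ['bird', 'problem'] (min_width=12, slack=0)
Line 5: ['small', 'fish'] (min_width=10, slack=2)
Line 6: ['sound'] (min_width=5, slack=7)
Line 7: ['address', 'no'] (min_width=10, slack=2)
Line 8: ['do', 'top'] (min_width=6, slack=6)
Line 9: ['forest', 'tired'] (min_width=12, slack=0)
Line 10: ['small'] (min_width=5, slack=7)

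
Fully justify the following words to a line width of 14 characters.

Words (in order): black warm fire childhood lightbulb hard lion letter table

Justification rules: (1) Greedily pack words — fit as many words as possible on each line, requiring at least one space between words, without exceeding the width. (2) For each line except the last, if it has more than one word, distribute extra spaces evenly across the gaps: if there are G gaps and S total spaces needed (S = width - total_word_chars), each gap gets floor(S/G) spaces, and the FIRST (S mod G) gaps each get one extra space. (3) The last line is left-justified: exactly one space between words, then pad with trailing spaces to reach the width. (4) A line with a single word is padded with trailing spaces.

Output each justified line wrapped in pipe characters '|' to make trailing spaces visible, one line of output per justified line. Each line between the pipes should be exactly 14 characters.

Answer: |black     warm|
|fire childhood|
|lightbulb hard|
|lion    letter|
|table         |

Derivation:
Line 1: ['black', 'warm'] (min_width=10, slack=4)
Line 2: ['fire', 'childhood'] (min_width=14, slack=0)
Line 3: ['lightbulb', 'hard'] (min_width=14, slack=0)
Line 4: ['lion', 'letter'] (min_width=11, slack=3)
Line 5: ['table'] (min_width=5, slack=9)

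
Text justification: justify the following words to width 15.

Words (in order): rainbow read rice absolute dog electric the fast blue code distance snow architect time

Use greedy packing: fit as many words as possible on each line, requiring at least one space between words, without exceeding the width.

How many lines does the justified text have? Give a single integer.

Answer: 7

Derivation:
Line 1: ['rainbow', 'read'] (min_width=12, slack=3)
Line 2: ['rice', 'absolute'] (min_width=13, slack=2)
Line 3: ['dog', 'electric'] (min_width=12, slack=3)
Line 4: ['the', 'fast', 'blue'] (min_width=13, slack=2)
Line 5: ['code', 'distance'] (min_width=13, slack=2)
Line 6: ['snow', 'architect'] (min_width=14, slack=1)
Line 7: ['time'] (min_width=4, slack=11)
Total lines: 7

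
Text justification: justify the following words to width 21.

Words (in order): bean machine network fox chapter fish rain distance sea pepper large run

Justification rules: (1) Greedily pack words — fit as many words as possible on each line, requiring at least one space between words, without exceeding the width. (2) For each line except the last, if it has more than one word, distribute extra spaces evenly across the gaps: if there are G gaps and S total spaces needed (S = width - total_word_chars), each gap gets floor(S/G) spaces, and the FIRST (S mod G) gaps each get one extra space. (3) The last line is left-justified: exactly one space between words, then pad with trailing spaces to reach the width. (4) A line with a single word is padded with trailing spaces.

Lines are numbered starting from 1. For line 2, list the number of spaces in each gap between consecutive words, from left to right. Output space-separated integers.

Answer: 1 1 1

Derivation:
Line 1: ['bean', 'machine', 'network'] (min_width=20, slack=1)
Line 2: ['fox', 'chapter', 'fish', 'rain'] (min_width=21, slack=0)
Line 3: ['distance', 'sea', 'pepper'] (min_width=19, slack=2)
Line 4: ['large', 'run'] (min_width=9, slack=12)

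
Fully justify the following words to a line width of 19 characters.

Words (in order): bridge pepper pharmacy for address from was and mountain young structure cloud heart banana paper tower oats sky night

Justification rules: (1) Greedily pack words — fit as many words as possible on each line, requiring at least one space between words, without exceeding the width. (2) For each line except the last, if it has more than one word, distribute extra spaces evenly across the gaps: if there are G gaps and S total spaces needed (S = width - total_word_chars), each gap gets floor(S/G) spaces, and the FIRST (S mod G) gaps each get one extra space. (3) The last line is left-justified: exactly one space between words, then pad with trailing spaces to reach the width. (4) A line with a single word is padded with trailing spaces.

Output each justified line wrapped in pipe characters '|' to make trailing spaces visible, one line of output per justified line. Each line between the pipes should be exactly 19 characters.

Line 1: ['bridge', 'pepper'] (min_width=13, slack=6)
Line 2: ['pharmacy', 'for'] (min_width=12, slack=7)
Line 3: ['address', 'from', 'was'] (min_width=16, slack=3)
Line 4: ['and', 'mountain', 'young'] (min_width=18, slack=1)
Line 5: ['structure', 'cloud'] (min_width=15, slack=4)
Line 6: ['heart', 'banana', 'paper'] (min_width=18, slack=1)
Line 7: ['tower', 'oats', 'sky'] (min_width=14, slack=5)
Line 8: ['night'] (min_width=5, slack=14)

Answer: |bridge       pepper|
|pharmacy        for|
|address   from  was|
|and  mountain young|
|structure     cloud|
|heart  banana paper|
|tower    oats   sky|
|night              |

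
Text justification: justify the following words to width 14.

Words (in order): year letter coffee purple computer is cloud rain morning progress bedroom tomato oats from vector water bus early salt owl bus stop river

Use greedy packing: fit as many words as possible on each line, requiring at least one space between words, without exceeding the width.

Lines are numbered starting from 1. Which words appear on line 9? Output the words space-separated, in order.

Answer: vector water

Derivation:
Line 1: ['year', 'letter'] (min_width=11, slack=3)
Line 2: ['coffee', 'purple'] (min_width=13, slack=1)
Line 3: ['computer', 'is'] (min_width=11, slack=3)
Line 4: ['cloud', 'rain'] (min_width=10, slack=4)
Line 5: ['morning'] (min_width=7, slack=7)
Line 6: ['progress'] (min_width=8, slack=6)
Line 7: ['bedroom', 'tomato'] (min_width=14, slack=0)
Line 8: ['oats', 'from'] (min_width=9, slack=5)
Line 9: ['vector', 'water'] (min_width=12, slack=2)
Line 10: ['bus', 'early', 'salt'] (min_width=14, slack=0)
Line 11: ['owl', 'bus', 'stop'] (min_width=12, slack=2)
Line 12: ['river'] (min_width=5, slack=9)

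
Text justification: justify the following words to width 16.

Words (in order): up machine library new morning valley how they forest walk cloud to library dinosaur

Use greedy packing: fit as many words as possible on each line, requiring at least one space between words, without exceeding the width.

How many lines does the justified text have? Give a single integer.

Line 1: ['up', 'machine'] (min_width=10, slack=6)
Line 2: ['library', 'new'] (min_width=11, slack=5)
Line 3: ['morning', 'valley'] (min_width=14, slack=2)
Line 4: ['how', 'they', 'forest'] (min_width=15, slack=1)
Line 5: ['walk', 'cloud', 'to'] (min_width=13, slack=3)
Line 6: ['library', 'dinosaur'] (min_width=16, slack=0)
Total lines: 6

Answer: 6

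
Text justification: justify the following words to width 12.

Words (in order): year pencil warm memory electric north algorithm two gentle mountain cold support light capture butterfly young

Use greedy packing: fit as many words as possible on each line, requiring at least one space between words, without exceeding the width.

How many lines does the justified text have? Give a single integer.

Line 1: ['year', 'pencil'] (min_width=11, slack=1)
Line 2: ['warm', 'memory'] (min_width=11, slack=1)
Line 3: ['electric'] (min_width=8, slack=4)
Line 4: ['north'] (min_width=5, slack=7)
Line 5: ['algorithm'] (min_width=9, slack=3)
Line 6: ['two', 'gentle'] (min_width=10, slack=2)
Line 7: ['mountain'] (min_width=8, slack=4)
Line 8: ['cold', 'support'] (min_width=12, slack=0)
Line 9: ['light'] (min_width=5, slack=7)
Line 10: ['capture'] (min_width=7, slack=5)
Line 11: ['butterfly'] (min_width=9, slack=3)
Line 12: ['young'] (min_width=5, slack=7)
Total lines: 12

Answer: 12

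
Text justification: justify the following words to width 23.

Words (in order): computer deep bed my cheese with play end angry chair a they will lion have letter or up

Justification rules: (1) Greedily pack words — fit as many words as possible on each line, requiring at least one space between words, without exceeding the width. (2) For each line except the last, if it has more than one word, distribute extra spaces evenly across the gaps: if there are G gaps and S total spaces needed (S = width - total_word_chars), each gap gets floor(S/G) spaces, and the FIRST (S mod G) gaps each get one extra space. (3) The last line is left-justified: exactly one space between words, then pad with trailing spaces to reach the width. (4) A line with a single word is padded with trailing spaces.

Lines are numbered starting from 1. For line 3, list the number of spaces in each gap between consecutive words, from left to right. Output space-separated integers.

Line 1: ['computer', 'deep', 'bed', 'my'] (min_width=20, slack=3)
Line 2: ['cheese', 'with', 'play', 'end'] (min_width=20, slack=3)
Line 3: ['angry', 'chair', 'a', 'they', 'will'] (min_width=23, slack=0)
Line 4: ['lion', 'have', 'letter', 'or', 'up'] (min_width=22, slack=1)

Answer: 1 1 1 1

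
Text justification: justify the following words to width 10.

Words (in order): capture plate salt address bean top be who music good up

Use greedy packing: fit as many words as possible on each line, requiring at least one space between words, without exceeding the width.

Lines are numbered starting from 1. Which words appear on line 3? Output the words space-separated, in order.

Line 1: ['capture'] (min_width=7, slack=3)
Line 2: ['plate', 'salt'] (min_width=10, slack=0)
Line 3: ['address'] (min_width=7, slack=3)
Line 4: ['bean', 'top'] (min_width=8, slack=2)
Line 5: ['be', 'who'] (min_width=6, slack=4)
Line 6: ['music', 'good'] (min_width=10, slack=0)
Line 7: ['up'] (min_width=2, slack=8)

Answer: address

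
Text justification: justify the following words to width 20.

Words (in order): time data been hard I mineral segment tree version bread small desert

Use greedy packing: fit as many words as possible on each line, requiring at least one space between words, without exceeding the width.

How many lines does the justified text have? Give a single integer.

Line 1: ['time', 'data', 'been', 'hard'] (min_width=19, slack=1)
Line 2: ['I', 'mineral', 'segment'] (min_width=17, slack=3)
Line 3: ['tree', 'version', 'bread'] (min_width=18, slack=2)
Line 4: ['small', 'desert'] (min_width=12, slack=8)
Total lines: 4

Answer: 4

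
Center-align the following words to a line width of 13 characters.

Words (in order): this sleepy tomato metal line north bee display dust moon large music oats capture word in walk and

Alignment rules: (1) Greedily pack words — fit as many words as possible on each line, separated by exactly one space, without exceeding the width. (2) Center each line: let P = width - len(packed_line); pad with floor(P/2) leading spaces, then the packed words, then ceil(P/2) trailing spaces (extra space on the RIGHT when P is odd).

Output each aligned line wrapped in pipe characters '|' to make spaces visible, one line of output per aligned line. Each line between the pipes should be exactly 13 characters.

Line 1: ['this', 'sleepy'] (min_width=11, slack=2)
Line 2: ['tomato', 'metal'] (min_width=12, slack=1)
Line 3: ['line', 'north'] (min_width=10, slack=3)
Line 4: ['bee', 'display'] (min_width=11, slack=2)
Line 5: ['dust', 'moon'] (min_width=9, slack=4)
Line 6: ['large', 'music'] (min_width=11, slack=2)
Line 7: ['oats', 'capture'] (min_width=12, slack=1)
Line 8: ['word', 'in', 'walk'] (min_width=12, slack=1)
Line 9: ['and'] (min_width=3, slack=10)

Answer: | this sleepy |
|tomato metal |
| line north  |
| bee display |
|  dust moon  |
| large music |
|oats capture |
|word in walk |
|     and     |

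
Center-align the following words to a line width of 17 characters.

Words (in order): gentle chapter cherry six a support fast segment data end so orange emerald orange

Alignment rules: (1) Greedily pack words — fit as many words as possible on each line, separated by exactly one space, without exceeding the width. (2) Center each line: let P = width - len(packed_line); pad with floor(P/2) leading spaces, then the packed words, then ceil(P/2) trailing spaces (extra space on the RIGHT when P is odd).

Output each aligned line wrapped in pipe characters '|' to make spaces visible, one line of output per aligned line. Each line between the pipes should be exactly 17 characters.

Line 1: ['gentle', 'chapter'] (min_width=14, slack=3)
Line 2: ['cherry', 'six', 'a'] (min_width=12, slack=5)
Line 3: ['support', 'fast'] (min_width=12, slack=5)
Line 4: ['segment', 'data', 'end'] (min_width=16, slack=1)
Line 5: ['so', 'orange', 'emerald'] (min_width=17, slack=0)
Line 6: ['orange'] (min_width=6, slack=11)

Answer: | gentle chapter  |
|  cherry six a   |
|  support fast   |
|segment data end |
|so orange emerald|
|     orange      |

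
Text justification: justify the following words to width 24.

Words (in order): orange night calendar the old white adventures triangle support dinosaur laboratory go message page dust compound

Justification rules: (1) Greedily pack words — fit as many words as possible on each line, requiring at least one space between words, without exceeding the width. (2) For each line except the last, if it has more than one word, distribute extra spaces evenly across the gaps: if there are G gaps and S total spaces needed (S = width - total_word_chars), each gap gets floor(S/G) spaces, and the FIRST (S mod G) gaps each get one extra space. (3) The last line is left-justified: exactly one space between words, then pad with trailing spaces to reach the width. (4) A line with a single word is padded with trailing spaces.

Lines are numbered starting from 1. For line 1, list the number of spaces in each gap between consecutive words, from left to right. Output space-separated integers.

Answer: 3 2

Derivation:
Line 1: ['orange', 'night', 'calendar'] (min_width=21, slack=3)
Line 2: ['the', 'old', 'white', 'adventures'] (min_width=24, slack=0)
Line 3: ['triangle', 'support'] (min_width=16, slack=8)
Line 4: ['dinosaur', 'laboratory', 'go'] (min_width=22, slack=2)
Line 5: ['message', 'page', 'dust'] (min_width=17, slack=7)
Line 6: ['compound'] (min_width=8, slack=16)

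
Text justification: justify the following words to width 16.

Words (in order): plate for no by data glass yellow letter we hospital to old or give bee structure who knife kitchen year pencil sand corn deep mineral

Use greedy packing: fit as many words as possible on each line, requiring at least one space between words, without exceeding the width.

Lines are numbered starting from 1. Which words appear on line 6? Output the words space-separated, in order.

Line 1: ['plate', 'for', 'no', 'by'] (min_width=15, slack=1)
Line 2: ['data', 'glass'] (min_width=10, slack=6)
Line 3: ['yellow', 'letter', 'we'] (min_width=16, slack=0)
Line 4: ['hospital', 'to', 'old'] (min_width=15, slack=1)
Line 5: ['or', 'give', 'bee'] (min_width=11, slack=5)
Line 6: ['structure', 'who'] (min_width=13, slack=3)
Line 7: ['knife', 'kitchen'] (min_width=13, slack=3)
Line 8: ['year', 'pencil', 'sand'] (min_width=16, slack=0)
Line 9: ['corn', 'deep'] (min_width=9, slack=7)
Line 10: ['mineral'] (min_width=7, slack=9)

Answer: structure who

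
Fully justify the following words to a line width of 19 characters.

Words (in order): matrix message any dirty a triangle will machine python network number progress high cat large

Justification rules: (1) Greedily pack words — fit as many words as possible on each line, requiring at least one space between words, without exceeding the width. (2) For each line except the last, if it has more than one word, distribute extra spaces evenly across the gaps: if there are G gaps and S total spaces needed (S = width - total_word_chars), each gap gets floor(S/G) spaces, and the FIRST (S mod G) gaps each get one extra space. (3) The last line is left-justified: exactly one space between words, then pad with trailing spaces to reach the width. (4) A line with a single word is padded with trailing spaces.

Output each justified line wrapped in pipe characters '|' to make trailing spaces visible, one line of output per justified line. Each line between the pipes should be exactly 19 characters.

Line 1: ['matrix', 'message', 'any'] (min_width=18, slack=1)
Line 2: ['dirty', 'a', 'triangle'] (min_width=16, slack=3)
Line 3: ['will', 'machine', 'python'] (min_width=19, slack=0)
Line 4: ['network', 'number'] (min_width=14, slack=5)
Line 5: ['progress', 'high', 'cat'] (min_width=17, slack=2)
Line 6: ['large'] (min_width=5, slack=14)

Answer: |matrix  message any|
|dirty   a  triangle|
|will machine python|
|network      number|
|progress  high  cat|
|large              |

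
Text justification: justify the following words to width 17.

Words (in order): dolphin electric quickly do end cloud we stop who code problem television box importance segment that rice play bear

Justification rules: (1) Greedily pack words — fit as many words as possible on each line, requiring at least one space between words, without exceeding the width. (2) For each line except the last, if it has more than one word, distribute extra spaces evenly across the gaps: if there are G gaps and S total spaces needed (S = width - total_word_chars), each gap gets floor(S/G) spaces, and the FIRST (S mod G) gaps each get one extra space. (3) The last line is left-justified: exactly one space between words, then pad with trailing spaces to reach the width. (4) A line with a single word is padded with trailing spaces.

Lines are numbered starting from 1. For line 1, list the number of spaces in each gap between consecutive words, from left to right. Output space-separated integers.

Answer: 2

Derivation:
Line 1: ['dolphin', 'electric'] (min_width=16, slack=1)
Line 2: ['quickly', 'do', 'end'] (min_width=14, slack=3)
Line 3: ['cloud', 'we', 'stop', 'who'] (min_width=17, slack=0)
Line 4: ['code', 'problem'] (min_width=12, slack=5)
Line 5: ['television', 'box'] (min_width=14, slack=3)
Line 6: ['importance'] (min_width=10, slack=7)
Line 7: ['segment', 'that', 'rice'] (min_width=17, slack=0)
Line 8: ['play', 'bear'] (min_width=9, slack=8)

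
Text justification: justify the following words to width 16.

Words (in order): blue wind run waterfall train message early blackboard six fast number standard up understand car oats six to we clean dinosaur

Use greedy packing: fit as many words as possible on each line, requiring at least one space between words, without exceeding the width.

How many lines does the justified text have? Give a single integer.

Line 1: ['blue', 'wind', 'run'] (min_width=13, slack=3)
Line 2: ['waterfall', 'train'] (min_width=15, slack=1)
Line 3: ['message', 'early'] (min_width=13, slack=3)
Line 4: ['blackboard', 'six'] (min_width=14, slack=2)
Line 5: ['fast', 'number'] (min_width=11, slack=5)
Line 6: ['standard', 'up'] (min_width=11, slack=5)
Line 7: ['understand', 'car'] (min_width=14, slack=2)
Line 8: ['oats', 'six', 'to', 'we'] (min_width=14, slack=2)
Line 9: ['clean', 'dinosaur'] (min_width=14, slack=2)
Total lines: 9

Answer: 9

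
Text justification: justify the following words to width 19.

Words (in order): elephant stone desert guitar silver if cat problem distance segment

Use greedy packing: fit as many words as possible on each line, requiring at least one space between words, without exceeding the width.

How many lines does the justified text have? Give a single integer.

Answer: 5

Derivation:
Line 1: ['elephant', 'stone'] (min_width=14, slack=5)
Line 2: ['desert', 'guitar'] (min_width=13, slack=6)
Line 3: ['silver', 'if', 'cat'] (min_width=13, slack=6)
Line 4: ['problem', 'distance'] (min_width=16, slack=3)
Line 5: ['segment'] (min_width=7, slack=12)
Total lines: 5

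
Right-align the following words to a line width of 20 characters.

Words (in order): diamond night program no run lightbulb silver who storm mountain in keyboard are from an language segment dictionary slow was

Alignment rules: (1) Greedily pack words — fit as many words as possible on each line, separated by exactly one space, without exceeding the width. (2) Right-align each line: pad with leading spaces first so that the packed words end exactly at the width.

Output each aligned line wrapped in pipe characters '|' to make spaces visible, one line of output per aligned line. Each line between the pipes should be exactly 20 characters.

Answer: |       diamond night|
|      program no run|
|lightbulb silver who|
|   storm mountain in|
|keyboard are from an|
|    language segment|
| dictionary slow was|

Derivation:
Line 1: ['diamond', 'night'] (min_width=13, slack=7)
Line 2: ['program', 'no', 'run'] (min_width=14, slack=6)
Line 3: ['lightbulb', 'silver', 'who'] (min_width=20, slack=0)
Line 4: ['storm', 'mountain', 'in'] (min_width=17, slack=3)
Line 5: ['keyboard', 'are', 'from', 'an'] (min_width=20, slack=0)
Line 6: ['language', 'segment'] (min_width=16, slack=4)
Line 7: ['dictionary', 'slow', 'was'] (min_width=19, slack=1)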